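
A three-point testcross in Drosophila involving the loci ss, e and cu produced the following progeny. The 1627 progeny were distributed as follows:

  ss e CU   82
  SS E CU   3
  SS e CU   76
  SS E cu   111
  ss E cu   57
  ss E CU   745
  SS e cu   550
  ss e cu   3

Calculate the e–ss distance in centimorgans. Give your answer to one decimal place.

12.2 centimorgans

The two most frequent reciprocal classes, ss E CU and SS e cu, are the parental types, so the F1 was ss E CU / SS e cu.
The two rarest classes, SS E CU and ss e cu, are the double crossovers. Comparing them with the parentals, only the ss allele has switched, so ss is the middle locus and the order is cu – ss – e.
Crossovers in the ss–e interval produce the single-crossover classes ss e CU and SS E cu (82 + 111 = 193) plus the double crossovers (6).
RF(ss–e) = (193 + 6) / 1627 = 199/1627 = 0.1223 → 12.2 centimorgans.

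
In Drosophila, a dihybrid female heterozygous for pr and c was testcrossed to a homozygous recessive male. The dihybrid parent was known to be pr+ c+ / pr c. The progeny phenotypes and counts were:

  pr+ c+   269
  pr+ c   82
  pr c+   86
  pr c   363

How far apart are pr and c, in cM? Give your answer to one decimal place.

The recombinant classes are pr+ c and pr c+: 82 + 86 = 168.
Recombination frequency = 168/800 = 0.2100 ≈ 21.0%, i.e. 21.0 cM.

21.0 cM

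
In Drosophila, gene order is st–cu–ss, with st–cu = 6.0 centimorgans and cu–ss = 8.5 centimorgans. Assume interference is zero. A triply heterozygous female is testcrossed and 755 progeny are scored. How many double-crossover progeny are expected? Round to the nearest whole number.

Map distances give recombination frequencies of 0.060 and 0.085 for the two intervals.
With no interference, expected double-crossover frequency = 0.060 × 0.085 = 0.00510.
Expected number = 0.00510 × 755 = 3.85 ≈ 4.

4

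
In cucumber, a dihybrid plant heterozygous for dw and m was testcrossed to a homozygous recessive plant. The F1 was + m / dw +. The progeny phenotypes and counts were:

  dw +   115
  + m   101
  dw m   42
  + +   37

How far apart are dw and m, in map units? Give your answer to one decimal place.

The recombinant classes are + + and dw m: 37 + 42 = 79.
Recombination frequency = 79/295 = 0.2678 ≈ 26.8%, i.e. 26.8 map units.

26.8 map units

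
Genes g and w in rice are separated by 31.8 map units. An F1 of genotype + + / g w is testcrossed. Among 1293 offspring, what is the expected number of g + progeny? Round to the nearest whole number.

206

A map distance of 31.8 map units corresponds to a recombination frequency of 0.318.
The F1 is + + / g w, so g + is a recombinant gamete class with expected frequency r/2 = 0.318/2 = 0.1590.
Expected number = 0.1590 × 1293 = 205.59 ≈ 206.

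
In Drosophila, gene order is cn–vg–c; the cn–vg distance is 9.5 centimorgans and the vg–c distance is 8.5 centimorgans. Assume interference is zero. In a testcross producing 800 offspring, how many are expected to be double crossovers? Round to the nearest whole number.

Map distances give recombination frequencies of 0.095 and 0.085 for the two intervals.
With no interference, expected double-crossover frequency = 0.095 × 0.085 = 0.00808.
Expected number = 0.00808 × 800 = 6.46 ≈ 6.

6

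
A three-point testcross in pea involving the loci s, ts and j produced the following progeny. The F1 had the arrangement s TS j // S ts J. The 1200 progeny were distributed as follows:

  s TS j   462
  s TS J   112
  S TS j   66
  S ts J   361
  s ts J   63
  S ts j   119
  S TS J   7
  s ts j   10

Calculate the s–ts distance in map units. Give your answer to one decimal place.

12.2 map units

The two rarest classes, s ts j and S TS J, are the double crossovers. Comparing them with the parentals, only the ts allele has switched, so ts is the middle locus and the order is s – ts – j.
Crossovers in the s–ts interval produce the single-crossover classes S TS j and s ts J (66 + 63 = 129) plus the double crossovers (17).
RF(s–ts) = (129 + 17) / 1200 = 146/1200 = 0.1217 → 12.2 map units.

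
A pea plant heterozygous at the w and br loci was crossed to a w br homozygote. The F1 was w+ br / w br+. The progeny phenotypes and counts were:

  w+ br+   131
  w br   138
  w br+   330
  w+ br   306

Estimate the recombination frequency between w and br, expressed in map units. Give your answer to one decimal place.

29.7 map units

The recombinant classes are w+ br+ and w br: 131 + 138 = 269.
Recombination frequency = 269/905 = 0.2972 ≈ 29.7%, i.e. 29.7 map units.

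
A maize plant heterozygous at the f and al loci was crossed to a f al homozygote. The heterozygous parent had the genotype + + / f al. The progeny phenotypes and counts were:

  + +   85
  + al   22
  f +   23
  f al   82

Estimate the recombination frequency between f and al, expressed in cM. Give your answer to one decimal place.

21.2 cM

The recombinant classes are + al and f +: 22 + 23 = 45.
Recombination frequency = 45/212 = 0.2123 ≈ 21.2%, i.e. 21.2 cM.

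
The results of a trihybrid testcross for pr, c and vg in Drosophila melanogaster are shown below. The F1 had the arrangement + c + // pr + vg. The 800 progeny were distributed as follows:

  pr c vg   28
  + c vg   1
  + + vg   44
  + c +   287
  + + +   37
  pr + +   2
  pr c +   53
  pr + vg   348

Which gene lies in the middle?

The two rarest classes, + c vg and pr + +, are the double crossovers. Comparing them with the parentals, only the vg allele has switched, so vg is the middle locus and the order is c – vg – pr.

vg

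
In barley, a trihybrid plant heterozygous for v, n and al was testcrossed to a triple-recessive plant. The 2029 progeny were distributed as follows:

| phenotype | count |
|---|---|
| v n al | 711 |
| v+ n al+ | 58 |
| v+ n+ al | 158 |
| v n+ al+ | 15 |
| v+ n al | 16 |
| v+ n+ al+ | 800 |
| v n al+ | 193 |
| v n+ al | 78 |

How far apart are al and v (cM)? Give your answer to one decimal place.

The two most frequent reciprocal classes, v+ n+ al+ and v n al, are the parental types, so the F1 was v+ n+ al+ / v n al.
The two rarest classes, v n+ al+ and v+ n al, are the double crossovers. Comparing them with the parentals, only the v allele has switched, so v is the middle locus and the order is n – v – al.
Crossovers in the v–al interval produce the single-crossover classes v+ n+ al and v n al+ (158 + 193 = 351) plus the double crossovers (31).
RF(v–al) = (351 + 31) / 2029 = 382/2029 = 0.1883 → 18.8 cM.

18.8 cM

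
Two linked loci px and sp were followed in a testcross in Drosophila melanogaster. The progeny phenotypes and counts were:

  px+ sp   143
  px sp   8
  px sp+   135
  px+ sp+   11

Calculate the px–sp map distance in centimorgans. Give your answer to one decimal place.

The two most frequent classes, px+ sp (143) and px sp+ (135), are the parental types, so the F1 was px+ sp / px sp+.
The recombinant classes are px+ sp+ and px sp: 11 + 8 = 19.
Recombination frequency = 19/297 = 0.0640 ≈ 6.4%, i.e. 6.4 centimorgans.

6.4 centimorgans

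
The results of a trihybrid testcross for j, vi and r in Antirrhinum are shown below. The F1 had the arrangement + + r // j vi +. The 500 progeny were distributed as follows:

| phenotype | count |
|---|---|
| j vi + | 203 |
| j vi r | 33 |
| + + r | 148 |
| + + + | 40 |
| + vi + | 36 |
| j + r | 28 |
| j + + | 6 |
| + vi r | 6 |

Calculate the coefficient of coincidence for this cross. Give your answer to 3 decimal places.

The two rarest classes, + vi r and j + +, are the double crossovers. Comparing them with the parentals, only the vi allele has switched, so vi is the middle locus and the order is r – vi – j.
r–vi: (73 + 12)/500 = 0.1700; vi–j: (64 + 12)/500 = 0.1520.
Expected DCO frequency = 0.1700 × 0.1520 ≈ 0.02584; observed = 12/500 ≈ 0.02400.
Coefficient of coincidence = 0.02400/0.02584 ≈ 0.929.

0.929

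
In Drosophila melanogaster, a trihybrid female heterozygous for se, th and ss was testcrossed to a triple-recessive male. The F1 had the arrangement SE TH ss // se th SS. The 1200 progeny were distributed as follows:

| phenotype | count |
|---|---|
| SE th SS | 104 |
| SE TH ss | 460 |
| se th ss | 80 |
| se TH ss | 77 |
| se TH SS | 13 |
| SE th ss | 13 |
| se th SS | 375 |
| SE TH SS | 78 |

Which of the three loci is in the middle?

th

The two rarest classes, SE th ss and se TH SS, are the double crossovers. Comparing them with the parentals, only the th allele has switched, so th is the middle locus and the order is ss – th – se.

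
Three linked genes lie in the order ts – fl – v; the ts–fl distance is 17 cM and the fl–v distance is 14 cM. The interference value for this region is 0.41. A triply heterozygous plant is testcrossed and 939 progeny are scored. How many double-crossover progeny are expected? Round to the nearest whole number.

Map distances give recombination frequencies of 0.170 and 0.140 for the two intervals.
With interference 0.41 (so coincidence = 0.59), expected double-crossover frequency = 0.170 × 0.140 × 0.59 = 0.01404.
Expected number = 0.01404 × 939 = 13.19 ≈ 13.

13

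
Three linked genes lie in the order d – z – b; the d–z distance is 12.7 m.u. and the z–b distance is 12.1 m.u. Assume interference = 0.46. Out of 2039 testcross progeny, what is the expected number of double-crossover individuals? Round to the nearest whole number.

Map distances give recombination frequencies of 0.127 and 0.121 for the two intervals.
With interference 0.46 (so coincidence = 0.54), expected double-crossover frequency = 0.127 × 0.121 × 0.54 = 0.00830.
Expected number = 0.00830 × 2039 = 16.92 ≈ 17.

17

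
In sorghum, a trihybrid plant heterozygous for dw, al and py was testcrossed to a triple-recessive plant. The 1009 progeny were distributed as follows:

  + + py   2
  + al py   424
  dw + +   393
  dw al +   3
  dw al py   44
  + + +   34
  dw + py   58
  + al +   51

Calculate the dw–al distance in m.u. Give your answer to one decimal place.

8.2 m.u.

The two most frequent reciprocal classes, dw + + and + al py, are the parental types, so the F1 was dw + + / + al py.
The two rarest classes, dw al + and + + py, are the double crossovers. Comparing them with the parentals, only the al allele has switched, so al is the middle locus and the order is dw – al – py.
Crossovers in the dw–al interval produce the single-crossover classes + + + and dw al py (34 + 44 = 78) plus the double crossovers (5).
RF(dw–al) = (78 + 5) / 1009 = 83/1009 = 0.0823 → 8.2 m.u.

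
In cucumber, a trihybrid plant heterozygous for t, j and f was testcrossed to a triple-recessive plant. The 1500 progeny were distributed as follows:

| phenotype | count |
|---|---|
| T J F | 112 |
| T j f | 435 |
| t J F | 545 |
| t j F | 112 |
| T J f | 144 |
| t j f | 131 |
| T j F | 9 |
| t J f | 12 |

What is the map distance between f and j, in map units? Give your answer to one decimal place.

18.5 map units

The two most frequent reciprocal classes, T j f and t J F, are the parental types, so the F1 was T j f / t J F.
The two rarest classes, T j F and t J f, are the double crossovers. Comparing them with the parentals, only the f allele has switched, so f is the middle locus and the order is t – f – j.
Crossovers in the f–j interval produce the single-crossover classes T J f and t j F (144 + 112 = 256) plus the double crossovers (21).
RF(f–j) = (256 + 21) / 1500 = 277/1500 = 0.1847 → 18.5 map units.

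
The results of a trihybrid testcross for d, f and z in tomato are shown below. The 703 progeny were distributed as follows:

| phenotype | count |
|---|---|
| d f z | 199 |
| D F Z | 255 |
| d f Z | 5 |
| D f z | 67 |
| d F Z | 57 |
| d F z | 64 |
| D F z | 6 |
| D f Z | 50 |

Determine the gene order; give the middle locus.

z

The two most frequent reciprocal classes, d f z and D F Z, are the parental types, so the F1 was d f z / D F Z.
The two rarest classes, d f Z and D F z, are the double crossovers. Comparing them with the parentals, only the z allele has switched, so z is the middle locus and the order is f – z – d.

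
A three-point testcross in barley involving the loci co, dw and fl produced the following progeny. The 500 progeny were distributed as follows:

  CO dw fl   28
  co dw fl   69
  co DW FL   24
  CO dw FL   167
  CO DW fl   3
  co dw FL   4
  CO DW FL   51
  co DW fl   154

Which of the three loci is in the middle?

The two most frequent reciprocal classes, co DW fl and CO dw FL, are the parental types, so the F1 was co DW fl / CO dw FL.
The two rarest classes, CO DW fl and co dw FL, are the double crossovers. Comparing them with the parentals, only the co allele has switched, so co is the middle locus and the order is fl – co – dw.

co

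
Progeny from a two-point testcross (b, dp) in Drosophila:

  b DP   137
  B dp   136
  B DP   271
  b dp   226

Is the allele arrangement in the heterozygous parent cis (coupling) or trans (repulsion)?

cis

The two most frequent classes are B DP (271) and b dp (226); these are the parental (non-recombinant) types.
So the F1 carried B DP on one chromosome and b dp on the other — the recessive alleles are on the same chromosome (cis / coupling).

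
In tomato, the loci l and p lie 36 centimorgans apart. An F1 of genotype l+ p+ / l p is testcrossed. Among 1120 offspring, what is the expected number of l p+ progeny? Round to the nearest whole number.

A map distance of 36 centimorgans corresponds to a recombination frequency of 0.360.
The F1 is l+ p+ / l p, so l p+ is a recombinant gamete class with expected frequency r/2 = 0.360/2 = 0.1800.
Expected number = 0.1800 × 1120 = 201.60 ≈ 202.

202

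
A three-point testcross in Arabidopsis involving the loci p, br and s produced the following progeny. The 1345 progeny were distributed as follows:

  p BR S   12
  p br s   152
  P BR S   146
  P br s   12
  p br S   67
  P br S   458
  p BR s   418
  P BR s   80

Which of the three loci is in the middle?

The two most frequent reciprocal classes, p BR s and P br S, are the parental types, so the F1 was p BR s / P br S.
The two rarest classes, p BR S and P br s, are the double crossovers. Comparing them with the parentals, only the s allele has switched, so s is the middle locus and the order is br – s – p.

s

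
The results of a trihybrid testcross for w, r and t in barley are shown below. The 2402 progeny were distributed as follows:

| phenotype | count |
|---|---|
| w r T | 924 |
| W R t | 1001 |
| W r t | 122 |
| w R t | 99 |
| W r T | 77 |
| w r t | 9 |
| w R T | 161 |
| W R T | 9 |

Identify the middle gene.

The two most frequent reciprocal classes, W R t and w r T, are the parental types, so the F1 was W R t / w r T.
The two rarest classes, W R T and w r t, are the double crossovers. Comparing them with the parentals, only the t allele has switched, so t is the middle locus and the order is r – t – w.

t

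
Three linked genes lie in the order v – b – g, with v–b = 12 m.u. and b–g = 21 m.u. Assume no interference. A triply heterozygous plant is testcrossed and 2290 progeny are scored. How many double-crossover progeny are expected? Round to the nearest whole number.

Map distances give recombination frequencies of 0.120 and 0.210 for the two intervals.
With no interference, expected double-crossover frequency = 0.120 × 0.210 = 0.02520.
Expected number = 0.02520 × 2290 = 57.71 ≈ 58.

58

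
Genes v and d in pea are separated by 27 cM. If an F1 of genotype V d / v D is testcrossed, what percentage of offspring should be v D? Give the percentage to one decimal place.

A map distance of 27 cM corresponds to a recombination frequency of 0.270.
The F1 is V d / v D, so v D is a parental gamete class with expected frequency (1 − r)/2 = 0.730/2 = 0.3650.
That is 0.3650 = 36.5% of the progeny.

36.5%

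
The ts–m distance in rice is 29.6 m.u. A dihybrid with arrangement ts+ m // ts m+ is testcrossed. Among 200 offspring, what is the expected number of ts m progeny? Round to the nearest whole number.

30

A map distance of 29.6 m.u. corresponds to a recombination frequency of 0.296.
The F1 is ts+ m / ts m+, so ts m is a recombinant gamete class with expected frequency r/2 = 0.296/2 = 0.1480.
Expected number = 0.1480 × 200 = 29.60 ≈ 30.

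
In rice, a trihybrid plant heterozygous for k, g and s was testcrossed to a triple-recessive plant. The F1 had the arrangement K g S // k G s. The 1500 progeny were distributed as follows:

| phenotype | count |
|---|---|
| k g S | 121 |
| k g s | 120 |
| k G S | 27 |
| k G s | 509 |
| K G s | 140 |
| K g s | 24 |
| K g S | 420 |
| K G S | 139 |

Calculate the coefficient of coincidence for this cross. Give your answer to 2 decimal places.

0.79

The two rarest classes, K g s and k G S, are the double crossovers. Comparing them with the parentals, only the s allele has switched, so s is the middle locus and the order is k – s – g.
k–s: (261 + 51)/1500 = 0.2080; s–g: (259 + 51)/1500 = 0.2067.
Expected DCO frequency = 0.2080 × 0.2067 ≈ 0.04299; observed = 51/1500 ≈ 0.03400.
Coefficient of coincidence = 0.03400/0.04299 ≈ 0.79.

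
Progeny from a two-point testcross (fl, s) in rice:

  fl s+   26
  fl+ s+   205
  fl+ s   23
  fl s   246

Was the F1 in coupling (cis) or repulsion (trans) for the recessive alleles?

The two most frequent classes are fl+ s+ (205) and fl s (246); these are the parental (non-recombinant) types.
So the F1 carried fl+ s+ on one chromosome and fl s on the other — the recessive alleles are on the same chromosome (cis / coupling).

cis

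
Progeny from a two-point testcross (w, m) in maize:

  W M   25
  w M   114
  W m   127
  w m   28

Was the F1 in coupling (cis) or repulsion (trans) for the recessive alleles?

trans

The two most frequent classes are W m (127) and w M (114); these are the parental (non-recombinant) types.
So the F1 carried W m on one chromosome and w M on the other — the recessive alleles are on opposite chromosomes (trans / repulsion).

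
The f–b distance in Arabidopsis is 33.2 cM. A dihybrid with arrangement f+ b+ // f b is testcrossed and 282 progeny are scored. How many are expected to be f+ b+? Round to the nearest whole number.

94

A map distance of 33.2 cM corresponds to a recombination frequency of 0.332.
The F1 is f+ b+ / f b, so f+ b+ is a parental gamete class with expected frequency (1 − r)/2 = 0.668/2 = 0.3340.
Expected number = 0.3340 × 282 = 94.19 ≈ 94.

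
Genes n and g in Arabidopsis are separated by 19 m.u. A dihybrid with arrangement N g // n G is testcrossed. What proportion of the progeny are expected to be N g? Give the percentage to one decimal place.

A map distance of 19 m.u. corresponds to a recombination frequency of 0.190.
The F1 is N g / n G, so N g is a parental gamete class with expected frequency (1 − r)/2 = 0.810/2 = 0.4050.
That is 0.4050 = 40.5% of the progeny.

40.5%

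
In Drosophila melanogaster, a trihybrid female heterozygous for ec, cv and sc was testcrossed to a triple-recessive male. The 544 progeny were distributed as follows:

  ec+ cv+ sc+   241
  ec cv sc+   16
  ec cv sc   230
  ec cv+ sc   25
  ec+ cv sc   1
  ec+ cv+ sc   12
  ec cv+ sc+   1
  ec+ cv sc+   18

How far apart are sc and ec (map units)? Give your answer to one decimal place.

5.5 map units

The two most frequent reciprocal classes, ec+ cv+ sc+ and ec cv sc, are the parental types, so the F1 was ec+ cv+ sc+ / ec cv sc.
The two rarest classes, ec cv+ sc+ and ec+ cv sc, are the double crossovers. Comparing them with the parentals, only the ec allele has switched, so ec is the middle locus and the order is sc – ec – cv.
Crossovers in the sc–ec interval produce the single-crossover classes ec+ cv+ sc and ec cv sc+ (12 + 16 = 28) plus the double crossovers (2).
RF(sc–ec) = (28 + 2) / 544 = 30/544 = 0.0551 → 5.5 map units.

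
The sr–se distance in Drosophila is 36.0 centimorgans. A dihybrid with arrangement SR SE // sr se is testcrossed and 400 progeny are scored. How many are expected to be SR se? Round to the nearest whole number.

72

A map distance of 36.0 centimorgans corresponds to a recombination frequency of 0.360.
The F1 is SR SE / sr se, so SR se is a recombinant gamete class with expected frequency r/2 = 0.360/2 = 0.1800.
Expected number = 0.1800 × 400 = 72.00 ≈ 72.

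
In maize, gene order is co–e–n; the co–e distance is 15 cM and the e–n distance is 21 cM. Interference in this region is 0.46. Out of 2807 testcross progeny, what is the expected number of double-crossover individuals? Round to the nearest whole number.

48

Map distances give recombination frequencies of 0.150 and 0.210 for the two intervals.
With interference 0.46 (so coincidence = 0.54), expected double-crossover frequency = 0.150 × 0.210 × 0.54 = 0.01701.
Expected number = 0.01701 × 2807 = 47.75 ≈ 48.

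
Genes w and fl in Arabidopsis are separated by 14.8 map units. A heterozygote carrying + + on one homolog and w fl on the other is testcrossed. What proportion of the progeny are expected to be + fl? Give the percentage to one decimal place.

7.4%

A map distance of 14.8 map units corresponds to a recombination frequency of 0.148.
The F1 is + + / w fl, so + fl is a recombinant gamete class with expected frequency r/2 = 0.148/2 = 0.0740.
That is 0.0740 = 7.4% of the progeny.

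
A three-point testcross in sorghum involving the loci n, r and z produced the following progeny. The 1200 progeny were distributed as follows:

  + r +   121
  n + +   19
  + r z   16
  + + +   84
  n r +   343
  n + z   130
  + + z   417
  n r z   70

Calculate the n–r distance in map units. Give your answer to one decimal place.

The two most frequent reciprocal classes, n r + and + + z, are the parental types, so the F1 was n r + / + + z.
The two rarest classes, n + + and + r z, are the double crossovers. Comparing them with the parentals, only the r allele has switched, so r is the middle locus and the order is z – r – n.
Crossovers in the r–n interval produce the single-crossover classes + r + and n + z (121 + 130 = 251) plus the double crossovers (35).
RF(r–n) = (251 + 35) / 1200 = 286/1200 = 0.2383 → 23.8 map units.

23.8 map units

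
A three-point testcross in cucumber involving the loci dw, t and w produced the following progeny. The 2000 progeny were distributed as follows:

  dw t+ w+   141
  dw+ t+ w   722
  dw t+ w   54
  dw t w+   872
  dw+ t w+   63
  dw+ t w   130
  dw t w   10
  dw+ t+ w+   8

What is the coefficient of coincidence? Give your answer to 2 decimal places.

The two most frequent reciprocal classes, dw t w+ and dw+ t+ w, are the parental types, so the F1 was dw t w+ / dw+ t+ w.
The two rarest classes, dw t w and dw+ t+ w+, are the double crossovers. Comparing them with the parentals, only the w allele has switched, so w is the middle locus and the order is t – w – dw.
t–w: (271 + 18)/2000 = 0.1445; w–dw: (117 + 18)/2000 = 0.0675.
Expected DCO frequency = 0.1445 × 0.0675 ≈ 0.00975; observed = 18/2000 ≈ 0.00900.
Coefficient of coincidence = 0.00900/0.00975 ≈ 0.92.

0.92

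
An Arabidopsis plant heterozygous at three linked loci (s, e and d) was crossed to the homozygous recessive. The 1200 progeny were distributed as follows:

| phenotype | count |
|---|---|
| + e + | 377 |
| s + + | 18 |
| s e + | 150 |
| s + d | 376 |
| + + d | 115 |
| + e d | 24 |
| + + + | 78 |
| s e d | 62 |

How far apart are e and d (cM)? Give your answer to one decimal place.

15.2 cM

The two most frequent reciprocal classes, s + d and + e +, are the parental types, so the F1 was s + d / + e +.
The two rarest classes, s + + and + e d, are the double crossovers. Comparing them with the parentals, only the d allele has switched, so d is the middle locus and the order is s – d – e.
Crossovers in the d–e interval produce the single-crossover classes s e d and + + + (62 + 78 = 140) plus the double crossovers (42).
RF(d–e) = (140 + 42) / 1200 = 182/1200 = 0.1517 → 15.2 cM.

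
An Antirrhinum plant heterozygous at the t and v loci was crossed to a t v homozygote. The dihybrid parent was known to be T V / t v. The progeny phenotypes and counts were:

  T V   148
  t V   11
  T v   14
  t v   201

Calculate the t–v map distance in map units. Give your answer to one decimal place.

6.7 map units

The recombinant classes are T v and t V: 14 + 11 = 25.
Recombination frequency = 25/374 = 0.0668 ≈ 6.7%, i.e. 6.7 map units.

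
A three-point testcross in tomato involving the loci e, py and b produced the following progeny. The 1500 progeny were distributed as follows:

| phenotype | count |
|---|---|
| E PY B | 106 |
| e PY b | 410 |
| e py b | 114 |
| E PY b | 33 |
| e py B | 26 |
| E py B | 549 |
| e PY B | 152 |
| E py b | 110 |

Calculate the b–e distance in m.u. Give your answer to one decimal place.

21.4 m.u.

The two most frequent reciprocal classes, E py B and e PY b, are the parental types, so the F1 was E py B / e PY b.
The two rarest classes, e py B and E PY b, are the double crossovers. Comparing them with the parentals, only the e allele has switched, so e is the middle locus and the order is b – e – py.
Crossovers in the b–e interval produce the single-crossover classes E py b and e PY B (110 + 152 = 262) plus the double crossovers (59).
RF(b–e) = (262 + 59) / 1500 = 321/1500 = 0.2140 → 21.4 m.u.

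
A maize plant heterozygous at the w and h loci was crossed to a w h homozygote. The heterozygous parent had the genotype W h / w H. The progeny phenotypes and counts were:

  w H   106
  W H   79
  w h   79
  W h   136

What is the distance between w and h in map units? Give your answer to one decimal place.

39.5 map units

The recombinant classes are W H and w h: 79 + 79 = 158.
Recombination frequency = 158/400 = 0.3950 ≈ 39.5%, i.e. 39.5 map units.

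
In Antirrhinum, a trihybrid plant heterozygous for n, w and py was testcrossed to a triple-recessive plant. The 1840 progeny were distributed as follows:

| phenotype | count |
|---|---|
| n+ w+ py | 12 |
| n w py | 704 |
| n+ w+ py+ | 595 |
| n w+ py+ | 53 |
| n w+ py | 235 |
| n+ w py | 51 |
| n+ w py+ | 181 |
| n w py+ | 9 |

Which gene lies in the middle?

The two most frequent reciprocal classes, n w py and n+ w+ py+, are the parental types, so the F1 was n w py / n+ w+ py+.
The two rarest classes, n w py+ and n+ w+ py, are the double crossovers. Comparing them with the parentals, only the py allele has switched, so py is the middle locus and the order is w – py – n.

py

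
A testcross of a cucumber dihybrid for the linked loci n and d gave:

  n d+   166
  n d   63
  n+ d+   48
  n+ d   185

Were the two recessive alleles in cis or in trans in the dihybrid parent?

The two most frequent classes are n+ d (185) and n d+ (166); these are the parental (non-recombinant) types.
So the F1 carried n+ d on one chromosome and n d+ on the other — the recessive alleles are on opposite chromosomes (trans / repulsion).

trans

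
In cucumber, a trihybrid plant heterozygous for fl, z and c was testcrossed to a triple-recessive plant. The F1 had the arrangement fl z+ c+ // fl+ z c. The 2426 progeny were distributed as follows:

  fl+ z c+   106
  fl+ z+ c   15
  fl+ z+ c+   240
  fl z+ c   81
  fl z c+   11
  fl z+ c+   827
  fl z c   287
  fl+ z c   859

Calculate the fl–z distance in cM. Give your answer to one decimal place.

22.8 cM

The two rarest classes, fl z c+ and fl+ z+ c, are the double crossovers. Comparing them with the parentals, only the z allele has switched, so z is the middle locus and the order is c – z – fl.
Crossovers in the z–fl interval produce the single-crossover classes fl+ z+ c+ and fl z c (240 + 287 = 527) plus the double crossovers (26).
RF(z–fl) = (527 + 26) / 2426 = 553/2426 = 0.2279 → 22.8 cM.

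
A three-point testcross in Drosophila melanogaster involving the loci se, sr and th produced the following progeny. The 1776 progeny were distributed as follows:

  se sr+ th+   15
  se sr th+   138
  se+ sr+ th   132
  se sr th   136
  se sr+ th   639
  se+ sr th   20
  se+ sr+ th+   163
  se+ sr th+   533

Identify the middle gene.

The two most frequent reciprocal classes, se sr+ th and se+ sr th+, are the parental types, so the F1 was se sr+ th / se+ sr th+.
The two rarest classes, se sr+ th+ and se+ sr th, are the double crossovers. Comparing them with the parentals, only the th allele has switched, so th is the middle locus and the order is se – th – sr.

th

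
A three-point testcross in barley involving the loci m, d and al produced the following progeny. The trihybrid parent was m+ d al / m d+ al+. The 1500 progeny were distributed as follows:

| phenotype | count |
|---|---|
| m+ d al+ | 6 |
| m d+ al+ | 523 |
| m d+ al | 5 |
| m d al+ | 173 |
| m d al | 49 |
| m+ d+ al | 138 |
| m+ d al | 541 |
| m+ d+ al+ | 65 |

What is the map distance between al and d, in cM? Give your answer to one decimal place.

The two rarest classes, m+ d al+ and m d+ al, are the double crossovers. Comparing them with the parentals, only the al allele has switched, so al is the middle locus and the order is m – al – d.
Crossovers in the al–d interval produce the single-crossover classes m+ d+ al and m d al+ (138 + 173 = 311) plus the double crossovers (11).
RF(al–d) = (311 + 11) / 1500 = 322/1500 = 0.2147 → 21.5 cM.

21.5 cM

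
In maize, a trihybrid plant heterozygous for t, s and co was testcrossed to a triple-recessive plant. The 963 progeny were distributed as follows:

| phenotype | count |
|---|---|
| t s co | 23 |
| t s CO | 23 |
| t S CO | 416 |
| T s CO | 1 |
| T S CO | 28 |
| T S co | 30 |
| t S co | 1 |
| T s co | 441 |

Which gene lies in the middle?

co

The two most frequent reciprocal classes, t S CO and T s co, are the parental types, so the F1 was t S CO / T s co.
The two rarest classes, t S co and T s CO, are the double crossovers. Comparing them with the parentals, only the co allele has switched, so co is the middle locus and the order is s – co – t.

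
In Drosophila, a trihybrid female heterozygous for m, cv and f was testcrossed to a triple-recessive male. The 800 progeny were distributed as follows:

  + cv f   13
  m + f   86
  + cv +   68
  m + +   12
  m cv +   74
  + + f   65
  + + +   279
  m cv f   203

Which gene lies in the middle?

The two most frequent reciprocal classes, + + + and m cv f, are the parental types, so the F1 was + + + / m cv f.
The two rarest classes, m + + and + cv f, are the double crossovers. Comparing them with the parentals, only the m allele has switched, so m is the middle locus and the order is cv – m – f.

m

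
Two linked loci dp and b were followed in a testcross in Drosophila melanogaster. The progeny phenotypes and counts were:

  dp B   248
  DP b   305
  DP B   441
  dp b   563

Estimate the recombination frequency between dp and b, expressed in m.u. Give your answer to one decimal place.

35.5 m.u.

The two most frequent classes, DP B (441) and dp b (563), are the parental types, so the F1 was DP B / dp b.
The recombinant classes are DP b and dp B: 305 + 248 = 553.
Recombination frequency = 553/1557 = 0.3552 ≈ 35.5%, i.e. 35.5 m.u.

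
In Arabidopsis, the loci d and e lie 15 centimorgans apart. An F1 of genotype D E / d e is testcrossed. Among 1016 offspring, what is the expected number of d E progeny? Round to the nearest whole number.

76

A map distance of 15 centimorgans corresponds to a recombination frequency of 0.150.
The F1 is D E / d e, so d E is a recombinant gamete class with expected frequency r/2 = 0.150/2 = 0.0750.
Expected number = 0.0750 × 1016 = 76.20 ≈ 76.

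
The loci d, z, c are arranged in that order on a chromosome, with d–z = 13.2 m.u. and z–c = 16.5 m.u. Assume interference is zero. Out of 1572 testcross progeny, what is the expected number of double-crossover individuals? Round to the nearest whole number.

34

Map distances give recombination frequencies of 0.132 and 0.165 for the two intervals.
With no interference, expected double-crossover frequency = 0.132 × 0.165 = 0.02178.
Expected number = 0.02178 × 1572 = 34.24 ≈ 34.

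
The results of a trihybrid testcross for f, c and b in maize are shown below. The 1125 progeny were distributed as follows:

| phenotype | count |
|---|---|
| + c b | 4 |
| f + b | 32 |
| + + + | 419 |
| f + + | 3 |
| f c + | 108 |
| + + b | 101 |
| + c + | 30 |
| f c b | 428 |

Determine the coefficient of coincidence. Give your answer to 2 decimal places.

0.53

The two most frequent reciprocal classes, f c b and + + +, are the parental types, so the F1 was f c b / + + +.
The two rarest classes, + c b and f + +, are the double crossovers. Comparing them with the parentals, only the f allele has switched, so f is the middle locus and the order is c – f – b.
c–f: (62 + 7)/1125 = 0.0613; f–b: (209 + 7)/1125 = 0.1920.
Expected DCO frequency = 0.0613 × 0.1920 ≈ 0.01177; observed = 7/1125 ≈ 0.00622.
Coefficient of coincidence = 0.00622/0.01177 ≈ 0.53.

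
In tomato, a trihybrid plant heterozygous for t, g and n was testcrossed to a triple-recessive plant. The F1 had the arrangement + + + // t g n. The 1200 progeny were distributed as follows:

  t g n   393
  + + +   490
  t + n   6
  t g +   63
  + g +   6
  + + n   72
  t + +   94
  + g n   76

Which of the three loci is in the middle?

g

The two rarest classes, + g + and t + n, are the double crossovers. Comparing them with the parentals, only the g allele has switched, so g is the middle locus and the order is n – g – t.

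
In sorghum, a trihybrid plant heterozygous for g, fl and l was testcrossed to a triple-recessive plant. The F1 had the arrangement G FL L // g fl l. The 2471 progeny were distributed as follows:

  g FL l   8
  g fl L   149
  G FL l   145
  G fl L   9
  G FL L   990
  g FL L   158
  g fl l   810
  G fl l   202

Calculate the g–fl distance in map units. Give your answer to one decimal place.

The two rarest classes, G fl L and g FL l, are the double crossovers. Comparing them with the parentals, only the fl allele has switched, so fl is the middle locus and the order is g – fl – l.
Crossovers in the g–fl interval produce the single-crossover classes g FL L and G fl l (158 + 202 = 360) plus the double crossovers (17).
RF(g–fl) = (360 + 17) / 2471 = 377/2471 = 0.1526 → 15.3 map units.

15.3 map units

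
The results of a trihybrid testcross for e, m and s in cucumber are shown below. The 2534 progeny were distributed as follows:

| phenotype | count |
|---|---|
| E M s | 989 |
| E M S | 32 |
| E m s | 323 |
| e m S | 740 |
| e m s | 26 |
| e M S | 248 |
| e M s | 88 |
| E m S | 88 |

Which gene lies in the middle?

The two most frequent reciprocal classes, E M s and e m S, are the parental types, so the F1 was E M s / e m S.
The two rarest classes, E M S and e m s, are the double crossovers. Comparing them with the parentals, only the s allele has switched, so s is the middle locus and the order is m – s – e.

s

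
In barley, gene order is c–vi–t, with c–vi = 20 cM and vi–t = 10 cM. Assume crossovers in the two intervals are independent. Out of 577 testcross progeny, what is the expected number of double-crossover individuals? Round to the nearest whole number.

Map distances give recombination frequencies of 0.200 and 0.100 for the two intervals.
With no interference, expected double-crossover frequency = 0.200 × 0.100 = 0.02000.
Expected number = 0.02000 × 577 = 11.54 ≈ 12.

12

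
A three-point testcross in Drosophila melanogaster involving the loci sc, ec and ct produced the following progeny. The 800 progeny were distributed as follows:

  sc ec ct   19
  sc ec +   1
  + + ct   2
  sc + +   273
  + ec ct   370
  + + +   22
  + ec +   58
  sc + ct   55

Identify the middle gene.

The two most frequent reciprocal classes, + ec ct and sc + +, are the parental types, so the F1 was + ec ct / sc + +.
The two rarest classes, + + ct and sc ec +, are the double crossovers. Comparing them with the parentals, only the ec allele has switched, so ec is the middle locus and the order is sc – ec – ct.

ec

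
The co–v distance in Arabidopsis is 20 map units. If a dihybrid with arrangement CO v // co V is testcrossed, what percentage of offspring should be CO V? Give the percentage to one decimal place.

A map distance of 20 map units corresponds to a recombination frequency of 0.200.
The F1 is CO v / co V, so CO V is a recombinant gamete class with expected frequency r/2 = 0.200/2 = 0.1000.
That is 0.1000 = 10.0% of the progeny.

10.0%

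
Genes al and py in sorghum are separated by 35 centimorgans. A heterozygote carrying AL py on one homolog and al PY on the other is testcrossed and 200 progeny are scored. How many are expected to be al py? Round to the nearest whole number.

35

A map distance of 35 centimorgans corresponds to a recombination frequency of 0.350.
The F1 is AL py / al PY, so al py is a recombinant gamete class with expected frequency r/2 = 0.350/2 = 0.1750.
Expected number = 0.1750 × 200 = 35.00 ≈ 35.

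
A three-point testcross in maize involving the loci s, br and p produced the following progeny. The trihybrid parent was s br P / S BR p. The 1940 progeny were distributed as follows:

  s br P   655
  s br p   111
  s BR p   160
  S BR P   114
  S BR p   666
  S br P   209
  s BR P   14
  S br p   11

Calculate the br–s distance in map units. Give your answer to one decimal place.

The two rarest classes, s BR P and S br p, are the double crossovers. Comparing them with the parentals, only the br allele has switched, so br is the middle locus and the order is p – br – s.
Crossovers in the br–s interval produce the single-crossover classes S br P and s BR p (209 + 160 = 369) plus the double crossovers (25).
RF(br–s) = (369 + 25) / 1940 = 394/1940 = 0.2031 → 20.3 map units.

20.3 map units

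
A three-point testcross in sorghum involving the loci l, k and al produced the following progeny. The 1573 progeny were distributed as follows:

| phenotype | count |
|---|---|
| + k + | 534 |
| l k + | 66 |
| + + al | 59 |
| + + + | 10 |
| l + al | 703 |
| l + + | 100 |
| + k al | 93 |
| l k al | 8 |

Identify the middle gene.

The two most frequent reciprocal classes, l + al and + k +, are the parental types, so the F1 was l + al / + k +.
The two rarest classes, l k al and + + +, are the double crossovers. Comparing them with the parentals, only the k allele has switched, so k is the middle locus and the order is l – k – al.

k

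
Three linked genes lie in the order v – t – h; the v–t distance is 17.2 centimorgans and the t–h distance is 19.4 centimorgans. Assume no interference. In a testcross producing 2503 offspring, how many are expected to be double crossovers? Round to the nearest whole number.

Map distances give recombination frequencies of 0.172 and 0.194 for the two intervals.
With no interference, expected double-crossover frequency = 0.172 × 0.194 = 0.03337.
Expected number = 0.03337 × 2503 = 83.52 ≈ 84.

84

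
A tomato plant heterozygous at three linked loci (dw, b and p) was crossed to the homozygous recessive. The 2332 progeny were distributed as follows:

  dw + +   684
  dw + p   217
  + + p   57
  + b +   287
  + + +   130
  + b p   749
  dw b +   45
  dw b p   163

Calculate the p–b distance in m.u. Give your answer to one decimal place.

The two most frequent reciprocal classes, + b p and dw + +, are the parental types, so the F1 was + b p / dw + +.
The two rarest classes, + + p and dw b +, are the double crossovers. Comparing them with the parentals, only the b allele has switched, so b is the middle locus and the order is p – b – dw.
Crossovers in the p–b interval produce the single-crossover classes + b + and dw + p (287 + 217 = 504) plus the double crossovers (102).
RF(p–b) = (504 + 102) / 2332 = 606/2332 = 0.2599 → 26.0 m.u.

26.0 m.u.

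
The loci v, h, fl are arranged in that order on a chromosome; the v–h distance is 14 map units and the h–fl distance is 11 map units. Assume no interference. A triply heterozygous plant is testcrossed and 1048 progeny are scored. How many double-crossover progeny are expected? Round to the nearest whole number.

16

Map distances give recombination frequencies of 0.140 and 0.110 for the two intervals.
With no interference, expected double-crossover frequency = 0.140 × 0.110 = 0.01540.
Expected number = 0.01540 × 1048 = 16.14 ≈ 16.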